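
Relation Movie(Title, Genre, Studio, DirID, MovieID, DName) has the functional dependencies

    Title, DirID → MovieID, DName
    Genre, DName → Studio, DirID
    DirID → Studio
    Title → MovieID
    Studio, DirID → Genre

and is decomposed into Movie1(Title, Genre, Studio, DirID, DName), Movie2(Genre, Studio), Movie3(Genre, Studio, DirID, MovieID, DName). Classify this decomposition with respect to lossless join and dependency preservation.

Lossless test (chase): applying each FD to every pair of rows produces no changes in the tableau, so no row becomes fully distinguished — the join is lossy.
Dependency preservation: the restricted closure of {Title, DirID} across the fragments never reaches {MovieID, DName}, so Title, DirID → MovieID, DName cannot be enforced without a join — not preserved.

lossy and not dependency-preserving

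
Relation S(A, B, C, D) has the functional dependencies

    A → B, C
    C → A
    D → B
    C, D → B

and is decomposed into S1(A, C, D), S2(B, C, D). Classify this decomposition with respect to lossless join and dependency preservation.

Lossless test: (C, D)⁺ = {A, B, C, D}, which contains all of one fragment — lossless.
Dependency preservation: A → B, C is not contained in any single fragment, but the restricted closure of its left-hand side across the fragments still reaches the right-hand side; the remaining FDs each lie inside some fragment. All dependencies are preserved.

lossless and dependency-preserving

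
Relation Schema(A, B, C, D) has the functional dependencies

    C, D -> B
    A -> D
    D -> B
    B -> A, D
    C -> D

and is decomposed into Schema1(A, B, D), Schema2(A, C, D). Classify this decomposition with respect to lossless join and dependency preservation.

lossless and dependency-preserving

Lossless test: (A, D)⁺ = {A, B, D}, which contains all of one fragment — lossless.
Dependency preservation: C, D → B is not contained in any single fragment, but the restricted closure of its left-hand side across the fragments still reaches the right-hand side; the remaining FDs each lie inside some fragment. All dependencies are preserved.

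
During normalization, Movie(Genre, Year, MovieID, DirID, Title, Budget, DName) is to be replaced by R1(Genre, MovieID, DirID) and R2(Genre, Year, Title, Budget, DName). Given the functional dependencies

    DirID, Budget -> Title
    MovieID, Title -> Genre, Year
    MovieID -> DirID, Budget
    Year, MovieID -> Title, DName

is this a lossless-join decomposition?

No

Common attributes: R1 ∩ R2 = {Genre}.
No dependency enlarges {Genre}, so (Genre)⁺ = {Genre}.
The closure contains neither all of R1 = {Genre, MovieID, DirID} nor all of R2 = {Genre, Year, Title, Budget, DName}, so the common attributes are not a superkey of either fragment. The join is lossy.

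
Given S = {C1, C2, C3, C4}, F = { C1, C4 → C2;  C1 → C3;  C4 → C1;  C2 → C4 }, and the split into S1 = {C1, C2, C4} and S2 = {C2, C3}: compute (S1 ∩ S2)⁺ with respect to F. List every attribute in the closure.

S1 ∩ S2 = {C2}.
C2 → C4 applies, adding C4
C4 → C1 applies, adding C1
C1 → C3 applies, adding C3
Closure: {C1, C2, C3, C4}.

C1, C2, C3, C4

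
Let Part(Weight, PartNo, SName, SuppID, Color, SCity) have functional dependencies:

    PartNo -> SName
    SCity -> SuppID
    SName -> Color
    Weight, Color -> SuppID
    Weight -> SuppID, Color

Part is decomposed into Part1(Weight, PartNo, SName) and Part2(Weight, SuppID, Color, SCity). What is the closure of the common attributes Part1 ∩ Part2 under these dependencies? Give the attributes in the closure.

Part1 ∩ Part2 = {Weight}.
Weight → SuppID, Color applies, adding SuppID, Color
Closure: {Weight, SuppID, Color}.

Weight, SuppID, Color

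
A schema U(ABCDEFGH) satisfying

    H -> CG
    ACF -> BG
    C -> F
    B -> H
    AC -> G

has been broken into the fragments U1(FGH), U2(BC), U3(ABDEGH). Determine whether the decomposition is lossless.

Yes

Chase test. Columns are ABCDEFGH; row i has aⱼ where attribute j ∈ Ui, else bᵢⱼ.
Initial tableau (one row per fragment):
  row 1: b11 b12 b13 b14 b15 a6 a7 a8
  row 2: b21 a2 a3 b24 b25 b26 b27 b28
  row 3: a1 a2 b33 a4 a5 b36 a7 a8
Rows 1 and 3 agree on H; apply H→CG and equate their CG entries.
Rows 1 and 3 agree on C; apply C→F and equate their F entries.
Rows 2 and 3 agree on B; apply B→H and equate their H entries.
Rows 1 and 2 agree on H; apply H→CG and equate their CG entries.
Rows 1 and 2 agree on C; apply C→F and equate their F entries.
Row 3 is now all distinguished symbols — the join is lossless.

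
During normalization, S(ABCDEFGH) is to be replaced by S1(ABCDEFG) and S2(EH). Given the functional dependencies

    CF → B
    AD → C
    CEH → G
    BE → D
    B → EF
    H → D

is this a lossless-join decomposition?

No

Common attributes: S1 ∩ S2 = {E}.
No dependency enlarges {E}, so (E)⁺ = {E}.
The closure contains neither all of S1 = {ABCDEFG} nor all of S2 = {EH}, so the common attributes are not a superkey of either fragment. The join is lossy.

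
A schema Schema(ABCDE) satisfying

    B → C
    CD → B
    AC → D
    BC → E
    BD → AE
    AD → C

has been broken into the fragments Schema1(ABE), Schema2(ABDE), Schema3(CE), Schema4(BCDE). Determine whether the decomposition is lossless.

Yes

Chase test. Columns are ABCDE; row i has aⱼ where attribute j ∈ Schemai, else bᵢⱼ.
Initial tableau (one row per fragment):
  row 1: a1 a2 b13 b14 a5
  row 2: a1 a2 b23 a4 a5
  row 3: b31 b32 a3 b34 a5
  row 4: b41 a2 a3 a4 a5
Rows 1 and 2 agree on B; apply B→C and equate their C entries.
Rows 1 and 4 agree on B; apply B→C and equate their C entries.
Rows 1 and 2 agree on AC; apply AC→D and equate their D entries.
Rows 1 and 4 agree on BD; apply BD→AE and equate their AE entries.
Row 1 is now all distinguished symbols — the join is lossless.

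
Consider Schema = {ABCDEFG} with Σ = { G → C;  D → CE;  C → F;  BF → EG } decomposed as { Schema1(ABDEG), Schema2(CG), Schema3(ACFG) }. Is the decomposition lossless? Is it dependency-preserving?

lossless but not dependency-preserving

Lossless test (chase): Rows 1 and 2 agree on G; apply G→C and equate their C entries. Rows 1 and 2 agree on C; apply C→F and equate their F entries. Rows 1 and 3 agree on C; apply C→F and equate their F entries. Row 1 is now all distinguished symbols — the join is lossless.
Dependency preservation: the restricted closure of {D} across the fragments never reaches {CE}, so D → CE cannot be enforced without a join — not preserved.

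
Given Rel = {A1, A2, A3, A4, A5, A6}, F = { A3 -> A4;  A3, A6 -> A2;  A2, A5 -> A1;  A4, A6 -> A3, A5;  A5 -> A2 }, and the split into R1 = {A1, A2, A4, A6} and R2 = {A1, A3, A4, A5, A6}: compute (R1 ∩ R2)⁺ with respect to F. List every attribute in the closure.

A1, A2, A3, A4, A5, A6

R1 ∩ R2 = {A1, A4, A6}.
A4, A6 → A3, A5 applies, adding A3, A5
A5 → A2 applies, adding A2
Closure: {A1, A2, A3, A4, A5, A6}.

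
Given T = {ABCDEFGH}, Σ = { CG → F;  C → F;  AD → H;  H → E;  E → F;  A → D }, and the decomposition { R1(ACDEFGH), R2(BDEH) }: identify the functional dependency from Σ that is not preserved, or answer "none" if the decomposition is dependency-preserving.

none

CG → F lies within R1.
C → F lies within R1.
AD → H lies within R1.
H → E lies within R1.
E → F lies within R1.
A → D lies within R1.
Every dependency is enforceable on the fragments, so the decomposition is dependency-preserving.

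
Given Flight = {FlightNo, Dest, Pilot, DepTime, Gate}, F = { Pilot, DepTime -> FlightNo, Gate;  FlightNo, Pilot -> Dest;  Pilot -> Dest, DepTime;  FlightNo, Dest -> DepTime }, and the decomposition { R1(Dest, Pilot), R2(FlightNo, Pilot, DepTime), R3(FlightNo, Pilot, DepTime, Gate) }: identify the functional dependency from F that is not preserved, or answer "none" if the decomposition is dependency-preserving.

Check FlightNo, Dest → DepTime: no single fragment contains all of {FlightNo, Dest, DepTime}, and the restricted closure of {FlightNo, Dest} across the fragments never reaches {DepTime}.
Pilot, DepTime → FlightNo, Gate is preserved.
FlightNo, Pilot → Dest is preserved.
Pilot → Dest, DepTime is preserved.

FlightNo, Dest -> DepTime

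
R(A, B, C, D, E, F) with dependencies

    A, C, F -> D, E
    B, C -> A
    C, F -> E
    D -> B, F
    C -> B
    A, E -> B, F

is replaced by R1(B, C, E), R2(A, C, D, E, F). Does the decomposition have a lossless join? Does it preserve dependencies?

lossless but not dependency-preserving

Lossless test: (C, E)⁺ = {A, B, C, D, E, F}, which contains all of one fragment — lossless.
Dependency preservation: the restricted closure of {D} across the fragments never reaches {B, F}, so D → B, F cannot be enforced without a join — not preserved.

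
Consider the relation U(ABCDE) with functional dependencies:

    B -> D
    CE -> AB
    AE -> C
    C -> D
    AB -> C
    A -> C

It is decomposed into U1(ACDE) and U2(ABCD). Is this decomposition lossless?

Common attributes: U1 ∩ U2 = {ACD}.
No dependency enlarges {ACD}, so (ACD)⁺ = {ACD}.
The closure contains neither all of U1 = {ACDE} nor all of U2 = {ABCD}, so the common attributes are not a superkey of either fragment. The join is lossy.

No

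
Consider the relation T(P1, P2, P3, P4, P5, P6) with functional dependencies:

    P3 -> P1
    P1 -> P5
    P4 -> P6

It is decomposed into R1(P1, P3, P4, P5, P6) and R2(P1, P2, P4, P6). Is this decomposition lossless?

Common attributes: R1 ∩ R2 = {P1, P4, P6}.
Closure of {P1, P4, P6}: P1 → P5 applies, adding P5. So (P1, P4, P6)⁺ = {P1, P4, P5, P6}.
The closure contains neither all of R1 = {P1, P3, P4, P5, P6} nor all of R2 = {P1, P2, P4, P6}, so the common attributes are not a superkey of either fragment. The join is lossy.

No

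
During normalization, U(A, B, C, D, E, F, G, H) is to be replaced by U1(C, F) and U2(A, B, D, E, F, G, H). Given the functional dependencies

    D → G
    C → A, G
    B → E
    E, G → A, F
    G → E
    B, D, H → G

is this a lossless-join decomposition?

Common attributes: U1 ∩ U2 = {F}.
No dependency enlarges {F}, so (F)⁺ = {F}.
The closure contains neither all of U1 = {C, F} nor all of U2 = {A, B, D, E, F, G, H}, so the common attributes are not a superkey of either fragment. The join is lossy.

No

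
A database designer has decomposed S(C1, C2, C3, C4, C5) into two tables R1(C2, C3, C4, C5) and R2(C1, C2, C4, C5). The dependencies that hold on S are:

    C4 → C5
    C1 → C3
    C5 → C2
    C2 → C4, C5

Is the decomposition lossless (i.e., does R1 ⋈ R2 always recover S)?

Common attributes: R1 ∩ R2 = {C2, C4, C5}.
No dependency enlarges {C2, C4, C5}, so (C2, C4, C5)⁺ = {C2, C4, C5}.
The closure contains neither all of R1 = {C2, C3, C4, C5} nor all of R2 = {C1, C2, C4, C5}, so the common attributes are not a superkey of either fragment. The join is lossy.

No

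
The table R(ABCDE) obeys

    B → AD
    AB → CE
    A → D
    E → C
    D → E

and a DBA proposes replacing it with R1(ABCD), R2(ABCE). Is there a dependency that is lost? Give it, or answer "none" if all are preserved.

Check D → E: no single fragment contains all of {DE}, and the restricted closure of {D} across the fragments never reaches {E}.
B → AD is preserved.
AB → CE is preserved.
A → D is preserved.
E → C is preserved.

D → E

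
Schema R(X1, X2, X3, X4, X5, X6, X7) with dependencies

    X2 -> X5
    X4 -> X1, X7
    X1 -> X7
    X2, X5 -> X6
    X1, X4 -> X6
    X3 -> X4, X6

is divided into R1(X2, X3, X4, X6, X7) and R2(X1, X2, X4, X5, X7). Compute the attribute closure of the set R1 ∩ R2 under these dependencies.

R1 ∩ R2 = {X2, X4, X7}.
X2 → X5 applies, adding X5
X4 → X1, X7 applies, adding X1
X2, X5 → X6 applies, adding X6
Closure: {X1, X2, X4, X5, X6, X7}.

X1, X2, X4, X5, X6, X7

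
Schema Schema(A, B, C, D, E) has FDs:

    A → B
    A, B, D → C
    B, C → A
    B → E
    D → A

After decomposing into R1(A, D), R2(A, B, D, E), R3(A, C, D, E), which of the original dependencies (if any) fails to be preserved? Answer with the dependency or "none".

Check B, C → A: no single fragment contains all of {A, B, C}, and the restricted closure of {B, C} across the fragments never reaches {A}.
A → B is preserved.
A, B, D → C is preserved.
B → E is preserved.
D → A is preserved.

B, C → A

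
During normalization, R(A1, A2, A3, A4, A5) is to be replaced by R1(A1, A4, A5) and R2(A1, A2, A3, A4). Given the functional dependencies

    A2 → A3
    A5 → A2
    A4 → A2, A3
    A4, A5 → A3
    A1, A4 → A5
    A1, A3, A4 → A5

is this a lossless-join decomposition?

Common attributes: R1 ∩ R2 = {A1, A4}.
Closure of {A1, A4}: A4 → A2, A3 applies, adding A2, A3; A1, A4 → A5 applies, adding A5. So (A1, A4)⁺ = {A1, A2, A3, A4, A5}.
This closure contains every attribute of R1, so R1 ∩ R2 → R1. The join is lossless.

Yes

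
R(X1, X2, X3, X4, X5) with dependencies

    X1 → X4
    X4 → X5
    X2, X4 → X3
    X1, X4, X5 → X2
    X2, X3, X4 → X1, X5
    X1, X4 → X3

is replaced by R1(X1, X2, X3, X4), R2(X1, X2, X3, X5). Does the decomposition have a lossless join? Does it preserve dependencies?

Lossless test: (X1, X2, X3)⁺ = {X1, X2, X3, X4, X5}, which contains all of one fragment — lossless.
Dependency preservation: the restricted closure of {X4} across the fragments never reaches {X5}, so X4 → X5 cannot be enforced without a join — not preserved.

lossless but not dependency-preserving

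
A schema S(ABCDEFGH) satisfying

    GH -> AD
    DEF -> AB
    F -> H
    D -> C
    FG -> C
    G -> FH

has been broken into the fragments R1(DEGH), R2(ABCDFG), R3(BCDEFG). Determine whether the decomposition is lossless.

Chase test. Columns are ABCDEFGH; row i has aⱼ where attribute j ∈ Ri, else bᵢⱼ.
Initial tableau (one row per fragment):
  row 1: b11 b12 b13 a4 a5 b16 a7 a8
  row 2: a1 a2 a3 a4 b25 a6 a7 b28
  row 3: b31 a2 a3 a4 a5 a6 a7 b38
Rows 2 and 3 agree on F; apply F→H and equate their H entries.
Rows 1 and 2 agree on D; apply D→C and equate their C entries.
Rows 1 and 2 agree on G; apply G→FH and equate their FH entries.
Rows 1 and 2 agree on GH; apply GH→AD and equate their AD entries.
Rows 1 and 3 agree on GH; apply GH→AD and equate their AD entries.
Rows 1 and 3 agree on DEF; apply DEF→AB and equate their AB entries.
Row 1 is now all distinguished symbols — the join is lossless.

Yes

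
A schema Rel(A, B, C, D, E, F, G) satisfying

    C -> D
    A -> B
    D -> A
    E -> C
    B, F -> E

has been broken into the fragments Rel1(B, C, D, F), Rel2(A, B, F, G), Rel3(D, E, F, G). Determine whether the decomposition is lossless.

Chase test. Columns are A, B, C, D, E, F, G; row i has aⱼ where attribute j ∈ Reli, else bᵢⱼ.
Initial tableau (one row per fragment):
  row 1: b11 a2 a3 a4 b15 a6 b17
  row 2: a1 a2 b23 b24 b25 a6 a7
  row 3: b31 b32 b33 a4 a5 a6 a7
Rows 1 and 3 agree on D; apply D→A and equate their A entries.
Rows 1 and 2 agree on B, F; apply B, F→E and equate their E entries.
Rows 1 and 3 agree on A; apply A→B and equate their B entries.
Rows 1 and 2 agree on E; apply E→C and equate their C entries.
Rows 1 and 3 agree on B, F; apply B, F→E and equate their E entries.
Rows 1 and 2 agree on C; apply C→D and equate their D entries.
Rows 1 and 2 agree on D; apply D→A and equate their A entries.
Rows 1 and 3 agree on E; apply E→C and equate their C entries.
Row 2 is now all distinguished symbols — the join is lossless.

Yes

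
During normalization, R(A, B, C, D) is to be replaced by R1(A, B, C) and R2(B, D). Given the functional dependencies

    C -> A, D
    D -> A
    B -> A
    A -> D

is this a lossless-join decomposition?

Common attributes: R1 ∩ R2 = {B}.
Closure of {B}: B → A applies, adding A; A → D applies, adding D. So (B)⁺ = {A, B, D}.
This closure contains every attribute of R2, so R1 ∩ R2 → R2. The join is lossless.

Yes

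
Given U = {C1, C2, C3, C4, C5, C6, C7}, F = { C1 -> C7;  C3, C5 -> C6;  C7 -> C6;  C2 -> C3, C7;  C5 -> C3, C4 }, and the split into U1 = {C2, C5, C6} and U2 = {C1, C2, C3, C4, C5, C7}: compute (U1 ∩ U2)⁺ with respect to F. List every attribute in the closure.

C2, C3, C4, C5, C6, C7

U1 ∩ U2 = {C2, C5}.
C2 → C3, C7 applies, adding C3, C7
C5 → C3, C4 applies, adding C4
C3, C5 → C6 applies, adding C6
Closure: {C2, C3, C4, C5, C6, C7}.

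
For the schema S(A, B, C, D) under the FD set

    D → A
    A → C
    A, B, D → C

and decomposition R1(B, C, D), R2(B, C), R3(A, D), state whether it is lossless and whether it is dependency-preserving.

lossless but not dependency-preserving

Lossless test (chase): Rows 1 and 3 agree on D; apply D→A and equate their A entries. Rows 1 and 3 agree on A; apply A→C and equate their C entries. Row 1 is now all distinguished symbols — the join is lossless.
Dependency preservation: the restricted closure of {A} across the fragments never reaches {C}, so A → C cannot be enforced without a join — not preserved.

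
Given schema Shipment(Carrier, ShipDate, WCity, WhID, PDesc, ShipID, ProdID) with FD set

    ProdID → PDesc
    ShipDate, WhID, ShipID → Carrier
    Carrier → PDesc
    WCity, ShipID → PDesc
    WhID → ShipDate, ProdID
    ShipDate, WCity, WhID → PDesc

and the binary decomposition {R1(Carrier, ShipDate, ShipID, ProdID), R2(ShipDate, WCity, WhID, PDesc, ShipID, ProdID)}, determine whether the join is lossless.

Common attributes: R1 ∩ R2 = {ShipDate, ShipID, ProdID}.
Closure of {ShipDate, ShipID, ProdID}: ProdID → PDesc applies, adding PDesc. So (ShipDate, ShipID, ProdID)⁺ = {ShipDate, PDesc, ShipID, ProdID}.
The closure contains neither all of R1 = {Carrier, ShipDate, ShipID, ProdID} nor all of R2 = {ShipDate, WCity, WhID, PDesc, ShipID, ProdID}, so the common attributes are not a superkey of either fragment. The join is lossy.

No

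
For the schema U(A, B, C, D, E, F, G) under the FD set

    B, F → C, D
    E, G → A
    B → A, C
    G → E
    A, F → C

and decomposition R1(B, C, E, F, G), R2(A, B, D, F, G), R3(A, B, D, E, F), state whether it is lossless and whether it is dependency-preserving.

lossless but not dependency-preserving

Lossless test (chase): Rows 1 and 2 agree on B, F; apply B, F→C, D and equate their C, D entries. Rows 1 and 3 agree on B, F; apply B, F→C, D and equate their C, D entries. Rows 1 and 2 agree on B; apply B→A, C and equate their A, C entries. Rows 1 and 2 agree on G; apply G→E and equate their E entries. Row 1 is now all distinguished symbols — the join is lossless.
Dependency preservation: the restricted closure of {A, F} across the fragments never reaches {C}, so A, F → C cannot be enforced without a join — not preserved.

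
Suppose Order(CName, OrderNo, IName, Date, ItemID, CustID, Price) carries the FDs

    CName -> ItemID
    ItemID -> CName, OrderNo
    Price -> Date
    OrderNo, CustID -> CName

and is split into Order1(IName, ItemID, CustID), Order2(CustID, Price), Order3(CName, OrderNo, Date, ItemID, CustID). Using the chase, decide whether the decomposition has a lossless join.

No

Chase test. Columns are CName, OrderNo, IName, Date, ItemID, CustID, Price; row i has aⱼ where attribute j ∈ Orderi, else bᵢⱼ.
Initial tableau (one row per fragment):
  row 1: b11 b12 a3 b14 a5 a6 b17
  row 2: b21 b22 b23 b24 b25 a6 a7
  row 3: a1 a2 b33 a4 a5 a6 b37
Rows 1 and 3 agree on ItemID; apply ItemID→CName, OrderNo and equate their CName, OrderNo entries.
No row becomes fully distinguished — the join is lossy.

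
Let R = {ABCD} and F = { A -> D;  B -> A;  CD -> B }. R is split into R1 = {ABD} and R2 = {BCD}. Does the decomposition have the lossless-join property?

Common attributes: R1 ∩ R2 = {BD}.
Closure of {BD}: B → A applies, adding A. So (BD)⁺ = {ABD}.
This closure contains every attribute of R1, so R1 ∩ R2 → R1. The join is lossless.

Yes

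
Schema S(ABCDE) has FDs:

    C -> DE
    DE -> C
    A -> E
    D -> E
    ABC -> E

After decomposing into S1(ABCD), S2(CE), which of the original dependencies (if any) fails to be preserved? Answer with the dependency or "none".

A -> E

Check A → E: no single fragment contains all of {AE}, and the restricted closure of {A} across the fragments never reaches {E}.
C → DE is preserved.
DE → C is preserved.
D → E is preserved.
ABC → E is preserved.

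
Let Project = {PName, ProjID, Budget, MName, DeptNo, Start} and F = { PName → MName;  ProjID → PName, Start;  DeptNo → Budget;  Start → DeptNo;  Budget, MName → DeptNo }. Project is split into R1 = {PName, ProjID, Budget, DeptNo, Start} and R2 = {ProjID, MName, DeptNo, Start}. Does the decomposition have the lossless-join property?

Yes

Common attributes: R1 ∩ R2 = {ProjID, DeptNo, Start}.
Closure of {ProjID, DeptNo, Start}: ProjID → PName, Start applies, adding PName; DeptNo → Budget applies, adding Budget; PName → MName applies, adding MName. So (ProjID, DeptNo, Start)⁺ = {PName, ProjID, Budget, MName, DeptNo, Start}.
This closure contains every attribute of R1, so R1 ∩ R2 → R1. The join is lossless.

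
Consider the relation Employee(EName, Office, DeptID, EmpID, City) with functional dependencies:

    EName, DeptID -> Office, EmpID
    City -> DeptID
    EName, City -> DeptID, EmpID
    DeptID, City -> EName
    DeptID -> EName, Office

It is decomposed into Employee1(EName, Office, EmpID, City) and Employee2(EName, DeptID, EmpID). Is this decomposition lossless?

Common attributes: Employee1 ∩ Employee2 = {EName, EmpID}.
No dependency enlarges {EName, EmpID}, so (EName, EmpID)⁺ = {EName, EmpID}.
The closure contains neither all of Employee1 = {EName, Office, EmpID, City} nor all of Employee2 = {EName, DeptID, EmpID}, so the common attributes are not a superkey of either fragment. The join is lossy.

No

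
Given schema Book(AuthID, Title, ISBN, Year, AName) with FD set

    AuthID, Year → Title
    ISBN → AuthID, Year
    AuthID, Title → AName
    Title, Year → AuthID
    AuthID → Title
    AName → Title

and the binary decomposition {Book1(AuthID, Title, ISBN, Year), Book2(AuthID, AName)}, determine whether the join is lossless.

Yes

Common attributes: Book1 ∩ Book2 = {AuthID}.
Closure of {AuthID}: AuthID → Title applies, adding Title; AuthID, Title → AName applies, adding AName. So (AuthID)⁺ = {AuthID, Title, AName}.
This closure contains every attribute of Book2, so Book1 ∩ Book2 → Book2. The join is lossless.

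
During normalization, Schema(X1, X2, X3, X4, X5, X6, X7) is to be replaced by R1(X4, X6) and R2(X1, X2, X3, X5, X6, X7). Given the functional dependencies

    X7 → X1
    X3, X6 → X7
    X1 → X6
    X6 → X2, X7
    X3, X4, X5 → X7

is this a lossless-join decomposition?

No

Common attributes: R1 ∩ R2 = {X6}.
Closure of {X6}: X6 → X2, X7 applies, adding X2, X7; X7 → X1 applies, adding X1. So (X6)⁺ = {X1, X2, X6, X7}.
The closure contains neither all of R1 = {X4, X6} nor all of R2 = {X1, X2, X3, X5, X6, X7}, so the common attributes are not a superkey of either fragment. The join is lossy.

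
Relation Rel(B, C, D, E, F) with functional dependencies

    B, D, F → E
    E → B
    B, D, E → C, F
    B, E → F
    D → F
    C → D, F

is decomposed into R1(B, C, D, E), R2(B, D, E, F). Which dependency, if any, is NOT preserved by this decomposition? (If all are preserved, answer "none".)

none

B, D, F → E lies within R2.
E → B lies within R1.
B, D, E → C, F: restricted closure across fragments reaches C, F.
B, E → F lies within R2.
D → F lies within R2.
C → D, F: restricted closure across fragments reaches D, F.
Every dependency is enforceable on the fragments, so the decomposition is dependency-preserving.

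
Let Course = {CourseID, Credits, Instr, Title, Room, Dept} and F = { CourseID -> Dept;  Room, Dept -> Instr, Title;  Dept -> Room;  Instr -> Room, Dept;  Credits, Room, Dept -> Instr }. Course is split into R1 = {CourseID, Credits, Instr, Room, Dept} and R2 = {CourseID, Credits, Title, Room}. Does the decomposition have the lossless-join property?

Yes

Common attributes: R1 ∩ R2 = {CourseID, Credits, Room}.
Closure of {CourseID, Credits, Room}: CourseID → Dept applies, adding Dept; Room, Dept → Instr, Title applies, adding Instr, Title. So (CourseID, Credits, Room)⁺ = {CourseID, Credits, Instr, Title, Room, Dept}.
This closure contains every attribute of R1, so R1 ∩ R2 → R1. The join is lossless.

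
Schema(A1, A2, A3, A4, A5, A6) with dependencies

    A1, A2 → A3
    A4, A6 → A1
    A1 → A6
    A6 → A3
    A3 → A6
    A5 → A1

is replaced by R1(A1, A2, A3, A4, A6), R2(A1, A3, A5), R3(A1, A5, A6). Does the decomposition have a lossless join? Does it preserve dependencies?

Lossless test (chase): Rows 1 and 2 agree on A1; apply A1→A6 and equate their A6 entries. Rows 1 and 3 agree on A6; apply A6→A3 and equate their A3 entries. No row becomes fully distinguished — the join is lossy.
Dependency preservation: every FD's attributes lie within a single fragment, so each can be enforced locally — preserved.

lossy but dependency-preserving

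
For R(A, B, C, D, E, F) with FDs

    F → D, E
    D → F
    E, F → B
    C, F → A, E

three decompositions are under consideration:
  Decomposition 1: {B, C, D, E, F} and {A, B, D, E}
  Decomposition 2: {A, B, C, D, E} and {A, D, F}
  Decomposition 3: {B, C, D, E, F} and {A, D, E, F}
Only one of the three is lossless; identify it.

Decomposition 1: common = {B, D, E}, closure = {B, D, E, F} → lossy.
Decomposition 2: common = {A, D}, closure = {A, B, D, E, F} → lossless.
Decomposition 3: common = {D, E, F}, closure = {B, D, E, F} → lossy.

Decomposition 2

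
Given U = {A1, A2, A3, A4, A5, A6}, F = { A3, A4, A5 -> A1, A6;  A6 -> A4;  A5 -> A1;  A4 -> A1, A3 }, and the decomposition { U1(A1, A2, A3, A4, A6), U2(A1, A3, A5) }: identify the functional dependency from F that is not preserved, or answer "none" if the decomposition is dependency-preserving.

A3, A4, A5 -> A1, A6

Check A3, A4, A5 → A1, A6: no single fragment contains all of {A1, A3, A4, A5, A6}, and the restricted closure of {A3, A4, A5} across the fragments never reaches {A1, A6}.
A6 → A4 is preserved.
A5 → A1 is preserved.
A4 → A1, A3 is preserved.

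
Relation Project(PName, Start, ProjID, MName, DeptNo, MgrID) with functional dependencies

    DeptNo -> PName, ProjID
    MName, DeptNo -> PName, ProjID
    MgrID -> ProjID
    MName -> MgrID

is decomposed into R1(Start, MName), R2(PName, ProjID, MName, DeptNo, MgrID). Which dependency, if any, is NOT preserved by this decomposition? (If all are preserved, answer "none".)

DeptNo → PName, ProjID lies within R2.
MName, DeptNo → PName, ProjID lies within R2.
MgrID → ProjID lies within R2.
MName → MgrID lies within R2.
Every dependency is enforceable on the fragments, so the decomposition is dependency-preserving.

none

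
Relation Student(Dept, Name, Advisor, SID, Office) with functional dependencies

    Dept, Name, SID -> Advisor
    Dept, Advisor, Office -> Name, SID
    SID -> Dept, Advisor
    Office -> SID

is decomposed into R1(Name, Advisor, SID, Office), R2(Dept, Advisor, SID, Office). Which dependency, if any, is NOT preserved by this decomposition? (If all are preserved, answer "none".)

none

Dept, Name, SID → Advisor: restricted closure across fragments reaches Advisor.
Dept, Advisor, Office → Name, SID: restricted closure across fragments reaches Name, SID.
SID → Dept, Advisor lies within R2.
Office → SID lies within R1.
Every dependency is enforceable on the fragments, so the decomposition is dependency-preserving.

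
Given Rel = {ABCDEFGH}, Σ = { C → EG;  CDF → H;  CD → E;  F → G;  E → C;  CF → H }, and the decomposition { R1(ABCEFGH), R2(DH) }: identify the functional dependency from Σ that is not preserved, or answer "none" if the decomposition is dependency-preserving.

none

C → EG lies within R1.
CDF → H: restricted closure across fragments reaches H.
CD → E: restricted closure across fragments reaches E.
F → G lies within R1.
E → C lies within R1.
CF → H lies within R1.
Every dependency is enforceable on the fragments, so the decomposition is dependency-preserving.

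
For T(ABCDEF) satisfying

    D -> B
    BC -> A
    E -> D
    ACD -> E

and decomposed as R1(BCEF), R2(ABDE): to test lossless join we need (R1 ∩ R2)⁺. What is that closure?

BDE

R1 ∩ R2 = {BE}.
E → D applies, adding D
Closure: {BDE}.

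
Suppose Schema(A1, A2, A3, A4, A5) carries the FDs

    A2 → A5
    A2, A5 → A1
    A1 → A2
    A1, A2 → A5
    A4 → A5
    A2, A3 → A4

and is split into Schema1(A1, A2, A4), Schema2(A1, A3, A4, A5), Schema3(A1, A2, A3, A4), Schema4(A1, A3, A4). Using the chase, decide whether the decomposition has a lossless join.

Chase test. Columns are A1, A2, A3, A4, A5; row i has aⱼ where attribute j ∈ Schemai, else bᵢⱼ.
Initial tableau (one row per fragment):
  row 1: a1 a2 b13 a4 b15
  row 2: a1 b22 a3 a4 a5
  row 3: a1 a2 a3 a4 b35
  row 4: a1 b42 a3 a4 b45
Rows 1 and 3 agree on A2; apply A2→A5 and equate their A5 entries.
Rows 1 and 2 agree on A1; apply A1→A2 and equate their A2 entries.
Rows 1 and 4 agree on A1; apply A1→A2 and equate their A2 entries.
Rows 1 and 2 agree on A1, A2; apply A1, A2→A5 and equate their A5 entries.
Rows 1 and 4 agree on A1, A2; apply A1, A2→A5 and equate their A5 entries.
Row 2 is now all distinguished symbols — the join is lossless.

Yes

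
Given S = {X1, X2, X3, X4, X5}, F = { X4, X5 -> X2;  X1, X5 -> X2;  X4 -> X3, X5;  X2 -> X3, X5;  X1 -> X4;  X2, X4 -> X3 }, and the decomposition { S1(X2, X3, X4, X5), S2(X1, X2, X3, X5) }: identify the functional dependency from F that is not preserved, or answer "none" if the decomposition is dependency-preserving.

X1 -> X4

Check X1 → X4: no single fragment contains all of {X1, X4}, and the restricted closure of {X1} across the fragments never reaches {X4}.
X4, X5 → X2 is preserved.
X1, X5 → X2 is preserved.
X4 → X3, X5 is preserved.
X2 → X3, X5 is preserved.
X2, X4 → X3 is preserved.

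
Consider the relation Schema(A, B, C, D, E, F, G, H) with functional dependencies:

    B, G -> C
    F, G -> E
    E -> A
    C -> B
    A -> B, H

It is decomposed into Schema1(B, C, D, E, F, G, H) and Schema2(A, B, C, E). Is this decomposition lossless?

Yes

Common attributes: Schema1 ∩ Schema2 = {B, C, E}.
Closure of {B, C, E}: E → A applies, adding A; A → B, H applies, adding H. So (B, C, E)⁺ = {A, B, C, E, H}.
This closure contains every attribute of Schema2, so Schema1 ∩ Schema2 → Schema2. The join is lossless.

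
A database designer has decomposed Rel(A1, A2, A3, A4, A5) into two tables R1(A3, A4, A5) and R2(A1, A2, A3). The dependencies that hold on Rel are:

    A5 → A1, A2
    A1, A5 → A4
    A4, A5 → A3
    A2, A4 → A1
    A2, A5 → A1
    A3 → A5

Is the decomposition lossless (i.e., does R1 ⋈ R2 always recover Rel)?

Common attributes: R1 ∩ R2 = {A3}.
Closure of {A3}: A3 → A5 applies, adding A5; A5 → A1, A2 applies, adding A1, A2; A1, A5 → A4 applies, adding A4. So (A3)⁺ = {A1, A2, A3, A4, A5}.
This closure contains every attribute of R1, so R1 ∩ R2 → R1. The join is lossless.

Yes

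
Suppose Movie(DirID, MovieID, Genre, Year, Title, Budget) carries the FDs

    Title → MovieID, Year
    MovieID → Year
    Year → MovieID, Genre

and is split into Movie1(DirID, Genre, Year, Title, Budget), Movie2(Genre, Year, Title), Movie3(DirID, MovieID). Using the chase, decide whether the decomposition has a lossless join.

No

Chase test. Columns are DirID, MovieID, Genre, Year, Title, Budget; row i has aⱼ where attribute j ∈ Moviei, else bᵢⱼ.
Initial tableau (one row per fragment):
  row 1: a1 b12 a3 a4 a5 a6
  row 2: b21 b22 a3 a4 a5 b26
  row 3: a1 a2 b33 b34 b35 b36
Rows 1 and 2 agree on Title; apply Title→MovieID, Year and equate their MovieID, Year entries.
No row becomes fully distinguished — the join is lossy.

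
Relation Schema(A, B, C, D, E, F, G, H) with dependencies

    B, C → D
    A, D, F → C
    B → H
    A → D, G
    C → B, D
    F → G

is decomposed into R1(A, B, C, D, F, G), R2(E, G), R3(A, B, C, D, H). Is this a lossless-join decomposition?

No

Chase test. Columns are A, B, C, D, E, F, G, H; row i has aⱼ where attribute j ∈ Ri, else bᵢⱼ.
Initial tableau (one row per fragment):
  row 1: a1 a2 a3 a4 b15 a6 a7 b18
  row 2: b21 b22 b23 b24 a5 b26 a7 b28
  row 3: a1 a2 a3 a4 b35 b36 b37 a8
Rows 1 and 3 agree on B; apply B→H and equate their H entries.
Rows 1 and 3 agree on A; apply A→D, G and equate their D, G entries.
No row becomes fully distinguished — the join is lossy.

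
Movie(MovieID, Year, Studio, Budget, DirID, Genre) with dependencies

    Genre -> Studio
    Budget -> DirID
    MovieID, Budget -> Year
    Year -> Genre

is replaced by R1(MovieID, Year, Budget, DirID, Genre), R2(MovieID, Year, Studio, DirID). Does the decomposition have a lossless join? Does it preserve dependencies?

lossless but not dependency-preserving

Lossless test: (MovieID, Year, DirID)⁺ = {MovieID, Year, Studio, DirID, Genre}, which contains all of one fragment — lossless.
Dependency preservation: the restricted closure of {Genre} across the fragments never reaches {Studio}, so Genre → Studio cannot be enforced without a join — not preserved.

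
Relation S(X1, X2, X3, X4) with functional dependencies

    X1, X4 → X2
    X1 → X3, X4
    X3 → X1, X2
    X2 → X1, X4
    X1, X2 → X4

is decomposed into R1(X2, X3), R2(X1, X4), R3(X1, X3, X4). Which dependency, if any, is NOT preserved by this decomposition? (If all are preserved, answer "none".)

X1, X4 → X2: restricted closure across fragments reaches X2.
X1 → X3, X4 lies within R3.
X3 → X1, X2: restricted closure across fragments reaches X1, X2.
X2 → X1, X4: restricted closure across fragments reaches X1, X4.
X1, X2 → X4: restricted closure across fragments reaches X4.
Every dependency is enforceable on the fragments, so the decomposition is dependency-preserving.

none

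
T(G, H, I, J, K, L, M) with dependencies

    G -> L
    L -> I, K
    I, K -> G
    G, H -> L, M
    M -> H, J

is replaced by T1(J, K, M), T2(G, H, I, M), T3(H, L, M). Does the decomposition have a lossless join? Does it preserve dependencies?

Lossless test (chase): Rows 1 and 2 agree on M; apply M→H, J and equate their H, J entries. Rows 1 and 3 agree on M; apply M→H, J and equate their H, J entries. No row becomes fully distinguished — the join is lossy.
Dependency preservation: the restricted closure of {G} across the fragments never reaches {L}, so G → L cannot be enforced without a join — not preserved.

lossy and not dependency-preserving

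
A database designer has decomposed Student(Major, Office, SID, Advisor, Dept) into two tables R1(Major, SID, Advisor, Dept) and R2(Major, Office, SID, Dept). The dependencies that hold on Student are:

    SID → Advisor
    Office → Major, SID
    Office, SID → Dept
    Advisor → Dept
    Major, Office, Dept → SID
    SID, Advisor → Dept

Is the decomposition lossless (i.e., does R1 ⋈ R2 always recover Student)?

Yes

Common attributes: R1 ∩ R2 = {Major, SID, Dept}.
Closure of {Major, SID, Dept}: SID → Advisor applies, adding Advisor. So (Major, SID, Dept)⁺ = {Major, SID, Advisor, Dept}.
This closure contains every attribute of R1, so R1 ∩ R2 → R1. The join is lossless.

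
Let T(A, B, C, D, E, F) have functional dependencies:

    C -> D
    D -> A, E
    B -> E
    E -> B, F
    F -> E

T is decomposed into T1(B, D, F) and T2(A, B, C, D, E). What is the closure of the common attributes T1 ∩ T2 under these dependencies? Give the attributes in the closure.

A, B, D, E, F

T1 ∩ T2 = {B, D}.
D → A, E applies, adding A, E
E → B, F applies, adding F
Closure: {A, B, D, E, F}.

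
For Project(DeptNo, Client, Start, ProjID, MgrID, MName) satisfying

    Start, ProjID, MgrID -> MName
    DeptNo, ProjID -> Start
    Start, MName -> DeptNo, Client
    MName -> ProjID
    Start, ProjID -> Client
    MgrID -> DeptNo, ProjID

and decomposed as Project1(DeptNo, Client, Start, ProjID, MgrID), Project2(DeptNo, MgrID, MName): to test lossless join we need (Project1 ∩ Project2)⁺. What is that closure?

Project1 ∩ Project2 = {DeptNo, MgrID}.
MgrID → DeptNo, ProjID applies, adding ProjID
DeptNo, ProjID → Start applies, adding Start
Start, ProjID → Client applies, adding Client
Start, ProjID, MgrID → MName applies, adding MName
Closure: {DeptNo, Client, Start, ProjID, MgrID, MName}.

DeptNo, Client, Start, ProjID, MgrID, MName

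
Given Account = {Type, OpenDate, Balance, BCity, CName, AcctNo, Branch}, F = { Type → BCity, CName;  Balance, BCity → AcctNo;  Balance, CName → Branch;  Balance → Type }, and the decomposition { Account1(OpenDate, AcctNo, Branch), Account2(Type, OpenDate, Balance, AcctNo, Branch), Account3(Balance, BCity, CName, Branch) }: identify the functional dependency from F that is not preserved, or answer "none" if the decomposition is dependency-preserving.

Check Type → BCity, CName: no single fragment contains all of {Type, BCity, CName}, and the restricted closure of {Type} across the fragments never reaches {BCity, CName}.
Balance, BCity → AcctNo is preserved.
Balance, CName → Branch is preserved.
Balance → Type is preserved.

Type → BCity, CName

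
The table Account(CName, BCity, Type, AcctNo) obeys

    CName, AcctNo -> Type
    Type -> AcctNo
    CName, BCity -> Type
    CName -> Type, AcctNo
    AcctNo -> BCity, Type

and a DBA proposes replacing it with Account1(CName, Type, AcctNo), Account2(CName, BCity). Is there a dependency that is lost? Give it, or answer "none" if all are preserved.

Check AcctNo → BCity, Type: no single fragment contains all of {BCity, Type, AcctNo}, and the restricted closure of {AcctNo} across the fragments never reaches {BCity, Type}.
CName, AcctNo → Type is preserved.
Type → AcctNo is preserved.
CName, BCity → Type is preserved.
CName → Type, AcctNo is preserved.

AcctNo -> BCity, Type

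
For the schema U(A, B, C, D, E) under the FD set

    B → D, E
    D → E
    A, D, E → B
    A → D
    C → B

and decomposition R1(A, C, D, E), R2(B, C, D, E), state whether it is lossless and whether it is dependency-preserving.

Lossless test: (C, D, E)⁺ = {B, C, D, E}, which contains all of one fragment — lossless.
Dependency preservation: the restricted closure of {A, D, E} across the fragments never reaches {B}, so A, D, E → B cannot be enforced without a join — not preserved.

lossless but not dependency-preserving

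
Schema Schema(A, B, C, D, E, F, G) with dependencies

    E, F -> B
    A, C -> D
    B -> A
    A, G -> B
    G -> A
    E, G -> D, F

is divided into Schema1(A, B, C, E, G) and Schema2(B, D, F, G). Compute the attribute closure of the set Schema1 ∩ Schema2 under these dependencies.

Schema1 ∩ Schema2 = {B, G}.
B → A applies, adding A
Closure: {A, B, G}.

A, B, G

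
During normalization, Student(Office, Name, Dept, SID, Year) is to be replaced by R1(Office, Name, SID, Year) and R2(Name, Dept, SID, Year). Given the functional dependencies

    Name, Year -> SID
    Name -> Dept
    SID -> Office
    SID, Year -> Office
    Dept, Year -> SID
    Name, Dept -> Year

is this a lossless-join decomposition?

Common attributes: R1 ∩ R2 = {Name, SID, Year}.
Closure of {Name, SID, Year}: Name → Dept applies, adding Dept; SID → Office applies, adding Office. So (Name, SID, Year)⁺ = {Office, Name, Dept, SID, Year}.
This closure contains every attribute of R1, so R1 ∩ R2 → R1. The join is lossless.

Yes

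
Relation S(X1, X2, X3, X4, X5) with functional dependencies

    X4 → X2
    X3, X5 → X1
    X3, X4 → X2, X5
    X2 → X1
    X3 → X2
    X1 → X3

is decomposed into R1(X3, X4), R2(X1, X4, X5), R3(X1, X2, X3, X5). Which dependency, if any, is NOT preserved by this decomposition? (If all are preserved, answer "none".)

X4 → X2: restricted closure across fragments reaches X2.
X3, X5 → X1 lies within R3.
X3, X4 → X2, X5: restricted closure across fragments reaches X2, X5.
X2 → X1 lies within R3.
X3 → X2 lies within R3.
X1 → X3 lies within R3.
Every dependency is enforceable on the fragments, so the decomposition is dependency-preserving.

none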